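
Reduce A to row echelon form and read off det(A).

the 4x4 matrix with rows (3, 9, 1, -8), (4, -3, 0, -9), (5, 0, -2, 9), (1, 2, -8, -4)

Forward elimination:
R2 <- R2 - (4/3)*R1:  [    0   -15  -4/3   5/3 ]
R3 <- R3 - (5/3)*R1:  [     0    -15  -11/3   67/3 ]
R4 <- R4 - (1/3)*R1:  [     0     -1  -25/3   -4/3 ]
R3 <- R3 - (1)*R2:  [    0     0  -7/3  62/3 ]
R4 <- R4 - (1/15)*R2:  [       0        0  -371/45    -13/9 ]
R4 <- R4 - (53/15)*R3:  [        0         0         0  -1117/15 ]
Upper-triangular form:
[ 3    9     1        -8 ]
[ 0  -15  -4/3       5/3 ]
[ 0    0  -7/3      62/3 ]
[ 0    0     0  -1117/15 ]
det(A) = (-1)^0 * (3) * (-15) * (-7/3) * (-1117/15) = -7819  (0 row swaps -> sign +1)

det(A) = -7819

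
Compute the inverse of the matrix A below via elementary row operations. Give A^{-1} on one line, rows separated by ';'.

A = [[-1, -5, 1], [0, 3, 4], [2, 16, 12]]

Gauss-Jordan on [A | I]:
R1 <- (1/-1)*R1:  [  1   5  -1  |  -1   0   0 ]
R3 <- R3 - (2)*R1:  [  0   6  14  |   2   0   1 ]
R2 <- (1/3)*R2:  [   0    1  4/3  |    0  1/3    0 ]
R1 <- R1 - (5)*R2:  [     1      0  -23/3  |     -1   -5/3      0 ]
R3 <- R3 - (6)*R2:  [  0   0   6  |   2  -2   1 ]
R3 <- (1/6)*R3:  [    0     0     1  |   1/3  -1/3   1/6 ]
R1 <- R1 - (-23/3)*R3:  [     1      0      0  |   14/9  -38/9  23/18 ]
R2 <- R2 - (4/3)*R3:  [    0     1     0  |  -4/9   7/9  -2/9 ]
Right block of [I | A^{-1}] is the inverse:
[ 14/9  -38/9  23/18 ]
[ -4/9    7/9   -2/9 ]
[  1/3   -1/3    1/6 ]

inverse = [14/9 -38/9 23/18; -4/9 7/9 -2/9; 1/3 -1/3 1/6]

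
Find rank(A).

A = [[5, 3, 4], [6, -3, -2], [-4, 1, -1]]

rank(A) = 3

Row reduction:
R2 <- R2 - (6/5)*R1:  [     0  -33/5  -34/5 ]
R3 <- R3 - (-4/5)*R1:  [    0  17/5  11/5 ]
R3 <- R3 - (-17/33)*R2:  [      0       0  -43/33 ]
Row echelon form:
[ 5      3       4 ]
[ 0  -33/5   -34/5 ]
[ 0      0  -43/33 ]
Nonzero rows / pivot columns: 3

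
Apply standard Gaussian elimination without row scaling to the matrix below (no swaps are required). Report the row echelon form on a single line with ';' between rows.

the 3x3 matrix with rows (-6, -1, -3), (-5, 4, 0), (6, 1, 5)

REF = [-6 -1 -3; 0 29/6 5/2; 0 0 2]

Forward elimination:
R2 <- R2 - (5/6)*R1:  [    0  29/6   5/2 ]
R3 <- R3 - (-1)*R1:  [ 0  0  2 ]
Row echelon form:
[ -6    -1   -3 ]
[  0  29/6  5/2 ]
[  0     0    2 ]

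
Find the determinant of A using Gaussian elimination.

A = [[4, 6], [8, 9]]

det(A) = -12

Forward elimination:
R2 <- R2 - (2)*R1:  [  0  -3 ]
Upper-triangular form:
[ 4   6 ]
[ 0  -3 ]
det(A) = (-1)^0 * (4) * (-3) = -12  (0 row swaps -> sign +1)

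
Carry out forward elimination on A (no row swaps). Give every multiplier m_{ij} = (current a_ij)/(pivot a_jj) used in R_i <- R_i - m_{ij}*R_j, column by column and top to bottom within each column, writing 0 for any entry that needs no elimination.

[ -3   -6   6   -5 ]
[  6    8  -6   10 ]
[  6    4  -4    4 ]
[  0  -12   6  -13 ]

Forward elimination:
R2 <- R2 - (-2)*R1:  [  0  -4   6   0 ]
R3 <- R3 - (-2)*R1:  [  0  -8   8  -6 ]
R4: entry in column 1 is already 0 -> m_{41} = 0 (no row operation needed)
R3 <- R3 - (2)*R2:  [  0   0  -4  -6 ]
R4 <- R4 - (3)*R2:  [   0    0  -12  -13 ]
R4 <- R4 - (3)*R3:  [ 0  0  0  5 ]
Multipliers (in order of application): m_{21} = -2, m_{31} = -2, m_{41} = 0, m_{32} = 2, m_{42} = 3, m_{43} = 3

multipliers: -2, -2, 0, 2, 3, 3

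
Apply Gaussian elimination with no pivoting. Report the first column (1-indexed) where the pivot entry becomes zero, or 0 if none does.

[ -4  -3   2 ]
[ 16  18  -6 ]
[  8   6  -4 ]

Naive forward elimination:
R2 <- R2 - (-4)*R1:  [ 0  6  2 ]
R3 <- R3 - (-2)*R1:  [ 0  0  0 ]
Matrix at this point:
[ -4  -3  2 ]
[  0   6  2 ]
[  0   0  0 ]
Pivot entry (3,3) in the last row is zero and there are no rows below to swap with -> zero pivot in column 3 (A is singular).

first zero-pivot column = 3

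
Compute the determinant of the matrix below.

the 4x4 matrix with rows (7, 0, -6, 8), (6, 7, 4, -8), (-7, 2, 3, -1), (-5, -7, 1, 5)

det(A) = -2088

Forward elimination:
R2 <- R2 - (6/7)*R1:  [      0       7    64/7  -104/7 ]
R3 <- R3 - (-1)*R1:  [  0   2  -3   7 ]
R4 <- R4 - (-5/7)*R1:  [     0     -7  -23/7   75/7 ]
R3 <- R3 - (2/7)*R2:  [       0        0  -275/49   551/49 ]
R4 <- R4 - (-1)*R2:  [     0      0   41/7  -29/7 ]
R4 <- R4 - (-287/275)*R3:  [        0         0         0  2088/275 ]
Upper-triangular form:
[ 7  0       -6         8 ]
[ 0  7     64/7    -104/7 ]
[ 0  0  -275/49    551/49 ]
[ 0  0        0  2088/275 ]
det(A) = (-1)^0 * (7) * (7) * (-275/49) * (2088/275) = -2088  (0 row swaps -> sign +1)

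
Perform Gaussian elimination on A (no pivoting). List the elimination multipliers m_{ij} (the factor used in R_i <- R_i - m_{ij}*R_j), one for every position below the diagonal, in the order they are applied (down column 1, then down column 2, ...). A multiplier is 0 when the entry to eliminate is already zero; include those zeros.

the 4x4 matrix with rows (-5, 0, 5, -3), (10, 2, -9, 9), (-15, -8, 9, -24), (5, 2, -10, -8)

Forward elimination:
R2 <- R2 - (-2)*R1:  [ 0  2  1  3 ]
R3 <- R3 - (3)*R1:  [   0   -8   -6  -15 ]
R4 <- R4 - (-1)*R1:  [   0    2   -5  -11 ]
R3 <- R3 - (-4)*R2:  [  0   0  -2  -3 ]
R4 <- R4 - (1)*R2:  [   0    0   -6  -14 ]
R4 <- R4 - (3)*R3:  [  0   0   0  -5 ]
Multipliers (in order of application): m_{21} = -2, m_{31} = 3, m_{41} = -1, m_{32} = -4, m_{42} = 1, m_{43} = 3

multipliers: -2, 3, -1, -4, 1, 3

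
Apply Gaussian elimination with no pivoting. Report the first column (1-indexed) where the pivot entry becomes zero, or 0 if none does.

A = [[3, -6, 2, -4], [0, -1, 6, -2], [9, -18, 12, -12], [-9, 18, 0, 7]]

first zero-pivot column = 0

Naive forward elimination:
R3 <- R3 - (3)*R1:  [ 0  0  6  0 ]
R4 <- R4 - (-3)*R1:  [  0   0   6  -5 ]
R4 <- R4 - (1)*R3:  [  0   0   0  -5 ]
All pivots nonzero; naive elimination completes without hitting a zero pivot.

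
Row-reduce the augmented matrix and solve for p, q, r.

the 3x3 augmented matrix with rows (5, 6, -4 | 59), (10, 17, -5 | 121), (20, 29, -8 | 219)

(5, 3, -4)

Forward elimination on [A|b]:
R2 <- R2 - (2)*R1:  [ 0  5  3  3 ]
R3 <- R3 - (4)*R1:  [   0    5    8  -17 ]
R3 <- R3 - (1)*R2:  [   0    0    5  -20 ]
Row echelon form:
[ 5  6  -4  |   59 ]
[ 0  5   3  |    3 ]
[ 0  0   5  |  -20 ]
Back-substitution:
r = (-20) / 5 = -4
q = (3 - (3)*(-4)) / 5 = 3
p = (59 - (6)*(3) - (-4)*(-4)) / 5 = 5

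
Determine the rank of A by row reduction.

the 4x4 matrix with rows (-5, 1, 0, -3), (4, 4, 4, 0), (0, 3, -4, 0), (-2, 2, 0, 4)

Row reduction:
R2 <- R2 - (-4/5)*R1:  [     0   24/5      4  -12/5 ]
R4 <- R4 - (2/5)*R1:  [    0   8/5     0  26/5 ]
R3 <- R3 - (5/8)*R2:  [     0      0  -13/2    3/2 ]
R4 <- R4 - (1/3)*R2:  [    0     0  -4/3     6 ]
R4 <- R4 - (8/39)*R3:  [     0      0      0  74/13 ]
Row echelon form:
[ -5     1      0     -3 ]
[  0  24/5      4  -12/5 ]
[  0     0  -13/2    3/2 ]
[  0     0      0  74/13 ]
Nonzero rows / pivot columns: 4

rank(A) = 4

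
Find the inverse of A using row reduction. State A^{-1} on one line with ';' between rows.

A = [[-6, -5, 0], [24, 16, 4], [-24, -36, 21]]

inverse = [4 7/8 -1/6; -5 -21/20 1/5; -4 -4/5 1/5]

Gauss-Jordan on [A | I]:
R1 <- (1/-6)*R1:  [    1   5/6     0  |  -1/6     0     0 ]
R2 <- R2 - (24)*R1:  [  0  -4   4  |   4   1   0 ]
R3 <- R3 - (-24)*R1:  [   0  -16   21  |   -4    0    1 ]
R2 <- (1/-4)*R2:  [    0     1    -1  |    -1  -1/4     0 ]
R1 <- R1 - (5/6)*R2:  [    1     0   5/6  |   2/3  5/24     0 ]
R3 <- R3 - (-16)*R2:  [   0    0    5  |  -20   -4    1 ]
R3 <- (1/5)*R3:  [    0     0     1  |    -4  -4/5   1/5 ]
R1 <- R1 - (5/6)*R3:  [    1     0     0  |     4   7/8  -1/6 ]
R2 <- R2 - (-1)*R3:  [      0       1       0  |      -5  -21/20     1/5 ]
Right block of [I | A^{-1}] is the inverse:
[  4     7/8  -1/6 ]
[ -5  -21/20   1/5 ]
[ -4    -4/5   1/5 ]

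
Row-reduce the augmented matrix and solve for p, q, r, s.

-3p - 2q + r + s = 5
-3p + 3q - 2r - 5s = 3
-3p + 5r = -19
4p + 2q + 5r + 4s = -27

Forward elimination on [A|b]:
R2 <- R2 - (1)*R1:  [  0   5  -3  -6  -2 ]
R3 <- R3 - (1)*R1:  [   0    2    4   -1  -24 ]
R4 <- R4 - (-4/3)*R1:  [     0   -2/3   19/3   16/3  -61/3 ]
R3 <- R3 - (2/5)*R2:  [      0       0    26/5     7/5  -116/5 ]
R4 <- R4 - (-2/15)*R2:  [      0       0   89/15   68/15  -103/5 ]
R4 <- R4 - (89/78)*R3:  [      0       0       0  229/78  229/39 ]
Row echelon form:
[ -3  -2     1       1  |       5 ]
[  0   5    -3      -6  |      -2 ]
[  0   0  26/5     7/5  |  -116/5 ]
[  0   0     0  229/78  |  229/39 ]
Back-substitution:
s = (229/39) / (229/78) = 2
r = (-116/5 - (7/5)*(2)) / (26/5) = -5
q = (-2 - (-3)*(-5) - (-6)*(2)) / 5 = -1
p = (5 - (-2)*(-1) - (1)*(-5) - (1)*(2)) / -3 = -2

(-2, -1, -5, 2)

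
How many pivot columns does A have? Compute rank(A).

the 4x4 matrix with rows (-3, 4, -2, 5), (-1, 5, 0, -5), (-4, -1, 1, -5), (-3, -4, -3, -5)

Row reduction:
R2 <- R2 - (1/3)*R1:  [     0   11/3    2/3  -20/3 ]
R3 <- R3 - (4/3)*R1:  [     0  -19/3   11/3  -35/3 ]
R4 <- R4 - (1)*R1:  [   0   -8   -1  -10 ]
R3 <- R3 - (-19/11)*R2:  [       0        0    53/11  -255/11 ]
R4 <- R4 - (-24/11)*R2:  [       0        0     5/11  -270/11 ]
R4 <- R4 - (5/53)*R3:  [        0         0         0  -1185/53 ]
Row echelon form:
[ -3     4     -2         5 ]
[  0  11/3    2/3     -20/3 ]
[  0     0  53/11   -255/11 ]
[  0     0      0  -1185/53 ]
Nonzero rows / pivot columns: 4

rank(A) = 4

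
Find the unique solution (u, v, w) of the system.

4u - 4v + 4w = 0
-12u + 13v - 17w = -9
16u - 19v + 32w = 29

(-1, 1, 2)

Forward elimination on [A|b]:
R2 <- R2 - (-3)*R1:  [  0   1  -5  -9 ]
R3 <- R3 - (4)*R1:  [  0  -3  16  29 ]
R3 <- R3 - (-3)*R2:  [ 0  0  1  2 ]
Row echelon form:
[ 4  -4   4  |   0 ]
[ 0   1  -5  |  -9 ]
[ 0   0   1  |   2 ]
Back-substitution:
w = (2) / 1 = 2
v = (-9 - (-5)*(2)) / 1 = 1
u = (0 - (-4)*(1) - (4)*(2)) / 4 = -1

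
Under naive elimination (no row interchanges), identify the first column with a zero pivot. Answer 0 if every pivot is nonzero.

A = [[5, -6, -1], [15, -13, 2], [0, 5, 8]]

Naive forward elimination:
R2 <- R2 - (3)*R1:  [ 0  5  5 ]
R3 <- R3 - (1)*R2:  [ 0  0  3 ]
All pivots nonzero; naive elimination completes without hitting a zero pivot.

first zero-pivot column = 0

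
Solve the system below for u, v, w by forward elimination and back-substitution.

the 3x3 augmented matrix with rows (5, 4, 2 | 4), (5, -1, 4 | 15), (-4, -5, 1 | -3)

Forward elimination on [A|b]:
R2 <- R2 - (1)*R1:  [  0  -5   2  11 ]
R3 <- R3 - (-4/5)*R1:  [    0  -9/5  13/5   1/5 ]
R3 <- R3 - (9/25)*R2:  [      0       0   47/25  -94/25 ]
Row echelon form:
[ 5   4      2  |       4 ]
[ 0  -5      2  |      11 ]
[ 0   0  47/25  |  -94/25 ]
Back-substitution:
w = (-94/25) / (47/25) = -2
v = (11 - (2)*(-2)) / -5 = -3
u = (4 - (4)*(-3) - (2)*(-2)) / 5 = 4

(4, -3, -2)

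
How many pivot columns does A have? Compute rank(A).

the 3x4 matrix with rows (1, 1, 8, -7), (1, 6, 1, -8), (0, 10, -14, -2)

Row reduction:
R2 <- R2 - (1)*R1:  [  0   5  -7  -1 ]
R3 <- R3 - (2)*R2:  [ 0  0  0  0 ]
Row echelon form:
[ 1  1   8  -7 ]
[ 0  5  -7  -1 ]
[ 0  0   0   0 ]
Nonzero rows / pivot columns: 2

rank(A) = 2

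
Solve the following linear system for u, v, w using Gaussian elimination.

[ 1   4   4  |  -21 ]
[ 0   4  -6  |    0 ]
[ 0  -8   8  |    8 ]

Forward elimination on [A|b]:
R3 <- R3 - (-2)*R2:  [  0   0  -4   8 ]
Row echelon form:
[ 1  4   4  |  -21 ]
[ 0  4  -6  |    0 ]
[ 0  0  -4  |    8 ]
Back-substitution:
w = (8) / -4 = -2
v = (0 - (-6)*(-2)) / 4 = -3
u = (-21 - (4)*(-3) - (4)*(-2)) / 1 = -1

(-1, -3, -2)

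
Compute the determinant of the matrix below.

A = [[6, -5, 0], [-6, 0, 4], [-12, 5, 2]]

det(A) = 60

Forward elimination:
R2 <- R2 - (-1)*R1:  [  0  -5   4 ]
R3 <- R3 - (-2)*R1:  [  0  -5   2 ]
R3 <- R3 - (1)*R2:  [  0   0  -2 ]
Upper-triangular form:
[ 6  -5   0 ]
[ 0  -5   4 ]
[ 0   0  -2 ]
det(A) = (-1)^0 * (6) * (-5) * (-2) = 60  (0 row swaps -> sign +1)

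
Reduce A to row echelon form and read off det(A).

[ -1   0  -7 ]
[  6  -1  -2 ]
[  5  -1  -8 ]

det(A) = 1

Forward elimination:
R2 <- R2 - (-6)*R1:  [   0   -1  -44 ]
R3 <- R3 - (-5)*R1:  [   0   -1  -43 ]
R3 <- R3 - (1)*R2:  [ 0  0  1 ]
Upper-triangular form:
[ -1   0   -7 ]
[  0  -1  -44 ]
[  0   0    1 ]
det(A) = (-1)^0 * (-1) * (-1) * (1) = 1  (0 row swaps -> sign +1)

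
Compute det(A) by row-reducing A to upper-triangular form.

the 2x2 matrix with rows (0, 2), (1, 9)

det(A) = -2

Forward elimination:
R1 <-> R2   (pivot in column 1 was zero)
[ 1  9 ]
[ 0  2 ]
Upper-triangular form:
[ 1  9 ]
[ 0  2 ]
det(A) = (-1)^1 * (1) * (2) = -2  (1 row swap -> sign -1)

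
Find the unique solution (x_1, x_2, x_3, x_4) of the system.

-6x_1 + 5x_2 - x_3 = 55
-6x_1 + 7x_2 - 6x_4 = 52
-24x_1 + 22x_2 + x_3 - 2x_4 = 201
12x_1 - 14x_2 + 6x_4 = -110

(-5, 4, -5, 1)

Forward elimination on [A|b]:
R2 <- R2 - (1)*R1:  [  0   2   1  -6  -3 ]
R3 <- R3 - (4)*R1:  [   0    2    5   -2  -19 ]
R4 <- R4 - (-2)*R1:  [  0  -4  -2   6   0 ]
R3 <- R3 - (1)*R2:  [   0    0    4    4  -16 ]
R4 <- R4 - (-2)*R2:  [  0   0   0  -6  -6 ]
Row echelon form:
[ -6  5  -1   0  |   55 ]
[  0  2   1  -6  |   -3 ]
[  0  0   4   4  |  -16 ]
[  0  0   0  -6  |   -6 ]
Back-substitution:
x_4 = (-6) / -6 = 1
x_3 = (-16 - (4)*(1)) / 4 = -5
x_2 = (-3 - (1)*(-5) - (-6)*(1)) / 2 = 4
x_1 = (55 - (5)*(4) - (-1)*(-5)) / -6 = -5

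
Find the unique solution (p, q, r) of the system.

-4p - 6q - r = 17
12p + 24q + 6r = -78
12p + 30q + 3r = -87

(1, -3, -3)

Forward elimination on [A|b]:
R2 <- R2 - (-3)*R1:  [   0    6    3  -27 ]
R3 <- R3 - (-3)*R1:  [   0   12    0  -36 ]
R3 <- R3 - (2)*R2:  [  0   0  -6  18 ]
Row echelon form:
[ -4  -6  -1  |   17 ]
[  0   6   3  |  -27 ]
[  0   0  -6  |   18 ]
Back-substitution:
r = (18) / -6 = -3
q = (-27 - (3)*(-3)) / 6 = -3
p = (17 - (-6)*(-3) - (-1)*(-3)) / -4 = 1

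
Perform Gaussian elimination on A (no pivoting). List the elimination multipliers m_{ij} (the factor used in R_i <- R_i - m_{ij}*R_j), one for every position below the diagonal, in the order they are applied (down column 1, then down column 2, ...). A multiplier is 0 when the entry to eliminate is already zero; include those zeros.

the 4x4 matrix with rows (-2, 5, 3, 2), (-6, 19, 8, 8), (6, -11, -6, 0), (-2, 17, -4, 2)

Forward elimination:
R2 <- R2 - (3)*R1:  [  0   4  -1   2 ]
R3 <- R3 - (-3)*R1:  [ 0  4  3  6 ]
R4 <- R4 - (1)*R1:  [  0  12  -7   0 ]
R3 <- R3 - (1)*R2:  [ 0  0  4  4 ]
R4 <- R4 - (3)*R2:  [  0   0  -4  -6 ]
R4 <- R4 - (-1)*R3:  [  0   0   0  -2 ]
Multipliers (in order of application): m_{21} = 3, m_{31} = -3, m_{41} = 1, m_{32} = 1, m_{42} = 3, m_{43} = -1

multipliers: 3, -3, 1, 1, 3, -1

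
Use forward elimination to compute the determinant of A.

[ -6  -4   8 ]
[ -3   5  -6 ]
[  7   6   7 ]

Forward elimination:
R2 <- R2 - (1/2)*R1:  [   0    7  -10 ]
R3 <- R3 - (-7/6)*R1:  [    0   4/3  49/3 ]
R3 <- R3 - (4/21)*R2:  [      0       0  383/21 ]
Upper-triangular form:
[ -6  -4       8 ]
[  0   7     -10 ]
[  0   0  383/21 ]
det(A) = (-1)^0 * (-6) * (7) * (383/21) = -766  (0 row swaps -> sign +1)

det(A) = -766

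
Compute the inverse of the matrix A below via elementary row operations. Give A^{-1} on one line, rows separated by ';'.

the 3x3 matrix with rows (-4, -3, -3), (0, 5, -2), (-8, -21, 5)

inverse = [17/100 -39/50 -21/100; -4/25 11/25 2/25; -2/5 3/5 1/5]

Gauss-Jordan on [A | I]:
R1 <- (1/-4)*R1:  [    1   3/4   3/4  |  -1/4     0     0 ]
R3 <- R3 - (-8)*R1:  [   0  -15   11  |   -2    0    1 ]
R2 <- (1/5)*R2:  [    0     1  -2/5  |     0   1/5     0 ]
R1 <- R1 - (3/4)*R2:  [     1      0  21/20  |   -1/4  -3/20      0 ]
R3 <- R3 - (-15)*R2:  [  0   0   5  |  -2   3   1 ]
R3 <- (1/5)*R3:  [    0     0     1  |  -2/5   3/5   1/5 ]
R1 <- R1 - (21/20)*R3:  [       1        0        0  |   17/100   -39/50  -21/100 ]
R2 <- R2 - (-2/5)*R3:  [     0      1      0  |  -4/25  11/25   2/25 ]
Right block of [I | A^{-1}] is the inverse:
[ 17/100  -39/50  -21/100 ]
[  -4/25   11/25     2/25 ]
[   -2/5     3/5      1/5 ]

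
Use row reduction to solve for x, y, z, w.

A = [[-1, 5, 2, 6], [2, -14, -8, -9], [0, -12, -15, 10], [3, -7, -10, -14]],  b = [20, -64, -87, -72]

Forward elimination on [A|b]:
R2 <- R2 - (-2)*R1:  [   0   -4   -4    3  -24 ]
R4 <- R4 - (-3)*R1:  [   0    8   -4    4  -12 ]
R3 <- R3 - (3)*R2:  [   0    0   -3    1  -15 ]
R4 <- R4 - (-2)*R2:  [   0    0  -12   10  -60 ]
R4 <- R4 - (4)*R3:  [ 0  0  0  6  0 ]
Row echelon form:
[ -1   5   2  6  |   20 ]
[  0  -4  -4  3  |  -24 ]
[  0   0  -3  1  |  -15 ]
[  0   0   0  6  |    0 ]
Back-substitution:
w = (0) / 6 = 0
z = (-15 - (1)*(0)) / -3 = 5
y = (-24 - (-4)*(5) - (3)*(0)) / -4 = 1
x = (20 - (5)*(1) - (2)*(5) - (6)*(0)) / -1 = -5

(-5, 1, 5, 0)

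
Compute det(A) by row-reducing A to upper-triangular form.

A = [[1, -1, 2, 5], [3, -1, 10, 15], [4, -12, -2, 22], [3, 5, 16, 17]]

det(A) = 48

Forward elimination:
R2 <- R2 - (3)*R1:  [ 0  2  4  0 ]
R3 <- R3 - (4)*R1:  [   0   -8  -10    2 ]
R4 <- R4 - (3)*R1:  [  0   8  10   2 ]
R3 <- R3 - (-4)*R2:  [ 0  0  6  2 ]
R4 <- R4 - (4)*R2:  [  0   0  -6   2 ]
R4 <- R4 - (-1)*R3:  [ 0  0  0  4 ]
Upper-triangular form:
[ 1  -1  2  5 ]
[ 0   2  4  0 ]
[ 0   0  6  2 ]
[ 0   0  0  4 ]
det(A) = (-1)^0 * (1) * (2) * (6) * (4) = 48  (0 row swaps -> sign +1)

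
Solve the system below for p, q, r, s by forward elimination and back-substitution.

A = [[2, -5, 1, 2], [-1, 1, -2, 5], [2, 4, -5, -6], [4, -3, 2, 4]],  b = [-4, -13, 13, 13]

Forward elimination on [A|b]:
R2 <- R2 - (-1/2)*R1:  [    0  -3/2  -3/2     6   -15 ]
R3 <- R3 - (1)*R1:  [  0   9  -6  -8  17 ]
R4 <- R4 - (2)*R1:  [  0   7   0   0  21 ]
R3 <- R3 - (-6)*R2:  [   0    0  -15   28  -73 ]
R4 <- R4 - (-14/3)*R2:  [   0    0   -7   28  -49 ]
R4 <- R4 - (7/15)*R3:  [       0        0        0   224/15  -224/15 ]
Row echelon form:
[ 2    -5     1       2  |       -4 ]
[ 0  -3/2  -3/2       6  |      -15 ]
[ 0     0   -15      28  |      -73 ]
[ 0     0     0  224/15  |  -224/15 ]
Back-substitution:
s = (-224/15) / (224/15) = -1
r = (-73 - (28)*(-1)) / -15 = 3
q = (-15 - (-3/2)*(3) - (6)*(-1)) / (-3/2) = 3
p = (-4 - (-5)*(3) - (1)*(3) - (2)*(-1)) / 2 = 5

(5, 3, 3, -1)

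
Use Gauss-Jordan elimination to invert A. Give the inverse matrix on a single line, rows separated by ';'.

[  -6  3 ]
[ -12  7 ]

Gauss-Jordan on [A | I]:
R1 <- (1/-6)*R1:  [    1  -1/2  |  -1/6     0 ]
R2 <- R2 - (-12)*R1:  [  0   1  |  -2   1 ]
R1 <- R1 - (-1/2)*R2:  [    1     0  |  -7/6   1/2 ]
Right block of [I | A^{-1}] is the inverse:
[ -7/6  1/2 ]
[   -2    1 ]

inverse = [-7/6 1/2; -2 1]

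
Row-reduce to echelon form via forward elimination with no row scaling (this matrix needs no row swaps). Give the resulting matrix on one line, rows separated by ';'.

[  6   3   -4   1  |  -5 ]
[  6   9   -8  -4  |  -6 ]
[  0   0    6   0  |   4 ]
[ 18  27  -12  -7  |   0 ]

REF = [6 3 -4 1 -5; 0 6 -4 -5 -1; 0 0 6 0 4; 0 0 0 5 10]

Forward elimination:
R2 <- R2 - (1)*R1:  [  0   6  -4  -5  -1 ]
R4 <- R4 - (3)*R1:  [   0   18    0  -10   15 ]
R4 <- R4 - (3)*R2:  [  0   0  12   5  18 ]
R4 <- R4 - (2)*R3:  [  0   0   0   5  10 ]
Row echelon form:
[ 6  3  -4   1  |  -5 ]
[ 0  6  -4  -5  |  -1 ]
[ 0  0   6   0  |   4 ]
[ 0  0   0   5  |  10 ]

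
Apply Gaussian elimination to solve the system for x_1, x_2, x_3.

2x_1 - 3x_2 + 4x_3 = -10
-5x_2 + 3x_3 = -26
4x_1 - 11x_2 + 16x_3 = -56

Forward elimination on [A|b]:
R3 <- R3 - (2)*R1:  [   0   -5    8  -36 ]
R3 <- R3 - (1)*R2:  [   0    0    5  -10 ]
Row echelon form:
[ 2  -3  4  |  -10 ]
[ 0  -5  3  |  -26 ]
[ 0   0  5  |  -10 ]
Back-substitution:
x_3 = (-10) / 5 = -2
x_2 = (-26 - (3)*(-2)) / -5 = 4
x_1 = (-10 - (-3)*(4) - (4)*(-2)) / 2 = 5

(5, 4, -2)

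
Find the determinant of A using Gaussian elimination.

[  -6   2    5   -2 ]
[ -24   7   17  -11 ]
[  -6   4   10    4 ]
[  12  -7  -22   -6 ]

Forward elimination:
R2 <- R2 - (4)*R1:  [  0  -1  -3  -3 ]
R3 <- R3 - (1)*R1:  [ 0  2  5  6 ]
R4 <- R4 - (-2)*R1:  [   0   -3  -12  -10 ]
R3 <- R3 - (-2)*R2:  [  0   0  -1   0 ]
R4 <- R4 - (3)*R2:  [  0   0  -3  -1 ]
R4 <- R4 - (3)*R3:  [  0   0   0  -1 ]
Upper-triangular form:
[ -6   2   5  -2 ]
[  0  -1  -3  -3 ]
[  0   0  -1   0 ]
[  0   0   0  -1 ]
det(A) = (-1)^0 * (-6) * (-1) * (-1) * (-1) = 6  (0 row swaps -> sign +1)

det(A) = 6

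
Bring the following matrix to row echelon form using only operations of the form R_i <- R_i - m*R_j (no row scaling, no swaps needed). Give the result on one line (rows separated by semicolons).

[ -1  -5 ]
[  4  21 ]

REF = [-1 -5; 0 1]

Forward elimination:
R2 <- R2 - (-4)*R1:  [ 0  1 ]
Row echelon form:
[ -1  -5 ]
[  0   1 ]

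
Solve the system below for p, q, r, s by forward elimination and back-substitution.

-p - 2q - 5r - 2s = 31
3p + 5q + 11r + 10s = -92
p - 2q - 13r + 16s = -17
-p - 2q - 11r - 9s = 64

Forward elimination on [A|b]:
R2 <- R2 - (-3)*R1:  [  0  -1  -4   4   1 ]
R3 <- R3 - (-1)*R1:  [   0   -4  -18   14   14 ]
R4 <- R4 - (1)*R1:  [  0   0  -6  -7  33 ]
R3 <- R3 - (4)*R2:  [  0   0  -2  -2  10 ]
R4 <- R4 - (3)*R3:  [  0   0   0  -1   3 ]
Row echelon form:
[ -1  -2  -5  -2  |  31 ]
[  0  -1  -4   4  |   1 ]
[  0   0  -2  -2  |  10 ]
[  0   0   0  -1  |   3 ]
Back-substitution:
s = (3) / -1 = -3
r = (10 - (-2)*(-3)) / -2 = -2
q = (1 - (-4)*(-2) - (4)*(-3)) / -1 = -5
p = (31 - (-2)*(-5) - (-5)*(-2) - (-2)*(-3)) / -1 = -5

(-5, -5, -2, -3)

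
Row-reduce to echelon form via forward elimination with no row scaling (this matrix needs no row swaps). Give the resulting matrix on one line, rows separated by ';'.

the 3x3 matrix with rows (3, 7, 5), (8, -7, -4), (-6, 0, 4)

REF = [3 7 5; 0 -77/3 -52/3; 0 0 50/11]

Forward elimination:
R2 <- R2 - (8/3)*R1:  [     0  -77/3  -52/3 ]
R3 <- R3 - (-2)*R1:  [  0  14  14 ]
R3 <- R3 - (-6/11)*R2:  [     0      0  50/11 ]
Row echelon form:
[ 3      7      5 ]
[ 0  -77/3  -52/3 ]
[ 0      0  50/11 ]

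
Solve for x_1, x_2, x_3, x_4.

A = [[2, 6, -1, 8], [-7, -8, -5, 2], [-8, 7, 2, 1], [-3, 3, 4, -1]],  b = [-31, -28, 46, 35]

(-3, 3, 3, -5)

Forward elimination on [A|b]:
R2 <- R2 - (-7/2)*R1:  [      0      13   -17/2      30  -273/2 ]
R3 <- R3 - (-4)*R1:  [   0   31   -2   33  -78 ]
R4 <- R4 - (-3/2)*R1:  [     0     12    5/2     11  -23/2 ]
R3 <- R3 - (31/13)*R2:  [       0        0   475/26  -501/13    495/2 ]
R4 <- R4 - (12/13)*R2:  [       0        0   269/26  -217/13    229/2 ]
R4 <- R4 - (269/475)*R3:  [        0         0         0  2438/475  -2438/95 ]
Row echelon form:
[ 2   6      -1         8  |       -31 ]
[ 0  13   -17/2        30  |    -273/2 ]
[ 0   0  475/26   -501/13  |     495/2 ]
[ 0   0       0  2438/475  |  -2438/95 ]
Back-substitution:
x_4 = (-2438/95) / (2438/475) = -5
x_3 = (495/2 - (-501/13)*(-5)) / (475/26) = 3
x_2 = (-273/2 - (-17/2)*(3) - (30)*(-5)) / 13 = 3
x_1 = (-31 - (6)*(3) - (-1)*(3) - (8)*(-5)) / 2 = -3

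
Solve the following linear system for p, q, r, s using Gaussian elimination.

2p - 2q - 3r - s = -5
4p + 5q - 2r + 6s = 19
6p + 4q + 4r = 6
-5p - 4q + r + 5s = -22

(-1, 5, -2, -1)

Forward elimination on [A|b]:
R2 <- R2 - (2)*R1:  [  0   9   4   8  29 ]
R3 <- R3 - (3)*R1:  [  0  10  13   3  21 ]
R4 <- R4 - (-5/2)*R1:  [     0     -9  -13/2    5/2  -69/2 ]
R3 <- R3 - (10/9)*R2:  [      0       0    77/9   -53/9  -101/9 ]
R4 <- R4 - (-1)*R2:  [     0      0   -5/2   21/2  -11/2 ]
R4 <- R4 - (-45/154)*R3:  [       0        0        0   676/77  -676/77 ]
Row echelon form:
[ 2  -2    -3      -1  |       -5 ]
[ 0   9     4       8  |       29 ]
[ 0   0  77/9   -53/9  |   -101/9 ]
[ 0   0     0  676/77  |  -676/77 ]
Back-substitution:
s = (-676/77) / (676/77) = -1
r = (-101/9 - (-53/9)*(-1)) / (77/9) = -2
q = (29 - (4)*(-2) - (8)*(-1)) / 9 = 5
p = (-5 - (-2)*(5) - (-3)*(-2) - (-1)*(-1)) / 2 = -1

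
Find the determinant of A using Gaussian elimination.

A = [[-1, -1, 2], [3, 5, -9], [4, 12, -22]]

det(A) = 4

Forward elimination:
R2 <- R2 - (-3)*R1:  [  0   2  -3 ]
R3 <- R3 - (-4)*R1:  [   0    8  -14 ]
R3 <- R3 - (4)*R2:  [  0   0  -2 ]
Upper-triangular form:
[ -1  -1   2 ]
[  0   2  -3 ]
[  0   0  -2 ]
det(A) = (-1)^0 * (-1) * (2) * (-2) = 4  (0 row swaps -> sign +1)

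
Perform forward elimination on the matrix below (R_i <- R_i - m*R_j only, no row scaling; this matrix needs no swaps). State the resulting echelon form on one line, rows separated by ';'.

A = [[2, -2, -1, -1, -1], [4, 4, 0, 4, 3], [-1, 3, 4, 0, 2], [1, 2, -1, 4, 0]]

REF = [2 -2 -1 -1 -1; 0 8 2 6 5; 0 0 3 -2 1/4; 0 0 0 17/12 -61/48]

Forward elimination:
R2 <- R2 - (2)*R1:  [ 0  8  2  6  5 ]
R3 <- R3 - (-1/2)*R1:  [    0     2   7/2  -1/2   3/2 ]
R4 <- R4 - (1/2)*R1:  [    0     3  -1/2   9/2   1/2 ]
R3 <- R3 - (1/4)*R2:  [   0    0    3   -2  1/4 ]
R4 <- R4 - (3/8)*R2:  [     0      0   -5/4    9/4  -11/8 ]
R4 <- R4 - (-5/12)*R3:  [      0       0       0   17/12  -61/48 ]
Row echelon form:
[ 2  -2  -1     -1      -1 ]
[ 0   8   2      6       5 ]
[ 0   0   3     -2     1/4 ]
[ 0   0   0  17/12  -61/48 ]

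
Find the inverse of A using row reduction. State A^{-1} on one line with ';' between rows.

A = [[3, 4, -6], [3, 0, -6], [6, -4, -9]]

inverse = [2/3 -5/3 2/3; 1/4 -1/4 0; 1/3 -1 1/3]

Gauss-Jordan on [A | I]:
R1 <- (1/3)*R1:  [   1  4/3   -2  |  1/3    0    0 ]
R2 <- R2 - (3)*R1:  [  0  -4   0  |  -1   1   0 ]
R3 <- R3 - (6)*R1:  [   0  -12    3  |   -2    0    1 ]
R2 <- (1/-4)*R2:  [    0     1     0  |   1/4  -1/4     0 ]
R1 <- R1 - (4/3)*R2:  [   1    0   -2  |    0  1/3    0 ]
R3 <- R3 - (-12)*R2:  [  0   0   3  |   1  -3   1 ]
R3 <- (1/3)*R3:  [   0    0    1  |  1/3   -1  1/3 ]
R1 <- R1 - (-2)*R3:  [    1     0     0  |   2/3  -5/3   2/3 ]
Right block of [I | A^{-1}] is the inverse:
[ 2/3  -5/3  2/3 ]
[ 1/4  -1/4    0 ]
[ 1/3    -1  1/3 ]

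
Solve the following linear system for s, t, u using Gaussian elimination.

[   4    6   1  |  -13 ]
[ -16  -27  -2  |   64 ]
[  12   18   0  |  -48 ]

(-1, -2, 3)

Forward elimination on [A|b]:
R2 <- R2 - (-4)*R1:  [  0  -3   2  12 ]
R3 <- R3 - (3)*R1:  [  0   0  -3  -9 ]
Row echelon form:
[ 4   6   1  |  -13 ]
[ 0  -3   2  |   12 ]
[ 0   0  -3  |   -9 ]
Back-substitution:
u = (-9) / -3 = 3
t = (12 - (2)*(3)) / -3 = -2
s = (-13 - (6)*(-2) - (1)*(3)) / 4 = -1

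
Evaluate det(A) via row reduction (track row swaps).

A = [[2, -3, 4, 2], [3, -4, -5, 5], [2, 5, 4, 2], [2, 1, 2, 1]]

det(A) = -240

Forward elimination:
R2 <- R2 - (3/2)*R1:  [   0  1/2  -11    2 ]
R3 <- R3 - (1)*R1:  [ 0  8  0  0 ]
R4 <- R4 - (1)*R1:  [  0   4  -2  -1 ]
R3 <- R3 - (16)*R2:  [   0    0  176  -32 ]
R4 <- R4 - (8)*R2:  [   0    0   86  -17 ]
R4 <- R4 - (43/88)*R3:  [      0       0       0  -15/11 ]
Upper-triangular form:
[ 2   -3    4       2 ]
[ 0  1/2  -11       2 ]
[ 0    0  176     -32 ]
[ 0    0    0  -15/11 ]
det(A) = (-1)^0 * (2) * (1/2) * (176) * (-15/11) = -240  (0 row swaps -> sign +1)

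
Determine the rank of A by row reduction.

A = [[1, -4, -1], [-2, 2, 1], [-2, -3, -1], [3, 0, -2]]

Row reduction:
R2 <- R2 - (-2)*R1:  [  0  -6  -1 ]
R3 <- R3 - (-2)*R1:  [   0  -11   -3 ]
R4 <- R4 - (3)*R1:  [  0  12   1 ]
R3 <- R3 - (11/6)*R2:  [    0     0  -7/6 ]
R4 <- R4 - (-2)*R2:  [  0   0  -1 ]
R4 <- R4 - (6/7)*R3:  [ 0  0  0 ]
Row echelon form:
[ 1  -4    -1 ]
[ 0  -6    -1 ]
[ 0   0  -7/6 ]
[ 0   0     0 ]
Nonzero rows / pivot columns: 3

rank(A) = 3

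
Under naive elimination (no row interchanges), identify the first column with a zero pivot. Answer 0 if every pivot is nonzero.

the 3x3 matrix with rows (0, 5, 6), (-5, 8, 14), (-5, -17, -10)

first zero-pivot column = 1

Naive forward elimination:
Pivot entry (1,1) is zero but row 2 has -5 in column 1 -> naive elimination stops; a row interchange (e.g. R1 <-> R2) would be required here.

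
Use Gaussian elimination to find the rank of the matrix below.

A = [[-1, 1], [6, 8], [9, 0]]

Row reduction:
R2 <- R2 - (-6)*R1:  [  0  14 ]
R3 <- R3 - (-9)*R1:  [ 0  9 ]
R3 <- R3 - (9/14)*R2:  [ 0  0 ]
Row echelon form:
[ -1   1 ]
[  0  14 ]
[  0   0 ]
Nonzero rows / pivot columns: 2

rank(A) = 2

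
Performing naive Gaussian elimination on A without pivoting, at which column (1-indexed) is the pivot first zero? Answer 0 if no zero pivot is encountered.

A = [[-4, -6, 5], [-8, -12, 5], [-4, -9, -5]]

Naive forward elimination:
R2 <- R2 - (2)*R1:  [  0   0  -5 ]
R3 <- R3 - (1)*R1:  [   0   -3  -10 ]
Matrix at this point:
[ -4  -6    5 ]
[  0   0   -5 ]
[  0  -3  -10 ]
Pivot entry (2,2) is zero but row 3 has -3 in column 2 -> naive elimination stops; a row interchange (e.g. R2 <-> R3) would be required here.

first zero-pivot column = 2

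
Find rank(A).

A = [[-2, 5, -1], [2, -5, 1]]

Row reduction:
R2 <- R2 - (-1)*R1:  [ 0  0  0 ]
Row echelon form:
[ -2  5  -1 ]
[  0  0   0 ]
Nonzero rows / pivot columns: 1

rank(A) = 1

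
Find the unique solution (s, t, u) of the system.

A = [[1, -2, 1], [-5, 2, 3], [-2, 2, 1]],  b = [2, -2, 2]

(4, 3, 4)

Forward elimination on [A|b]:
R2 <- R2 - (-5)*R1:  [  0  -8   8   8 ]
R3 <- R3 - (-2)*R1:  [  0  -2   3   6 ]
R3 <- R3 - (1/4)*R2:  [ 0  0  1  4 ]
Row echelon form:
[ 1  -2  1  |  2 ]
[ 0  -8  8  |  8 ]
[ 0   0  1  |  4 ]
Back-substitution:
u = (4) / 1 = 4
t = (8 - (8)*(4)) / -8 = 3
s = (2 - (-2)*(3) - (1)*(4)) / 1 = 4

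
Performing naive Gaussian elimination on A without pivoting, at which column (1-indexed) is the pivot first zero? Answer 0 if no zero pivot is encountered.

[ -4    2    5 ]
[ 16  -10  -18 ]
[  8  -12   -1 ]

first zero-pivot column = 0

Naive forward elimination:
R2 <- R2 - (-4)*R1:  [  0  -2   2 ]
R3 <- R3 - (-2)*R1:  [  0  -8   9 ]
R3 <- R3 - (4)*R2:  [ 0  0  1 ]
All pivots nonzero; naive elimination completes without hitting a zero pivot.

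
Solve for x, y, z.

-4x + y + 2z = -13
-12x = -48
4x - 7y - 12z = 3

(4, -5, 4)

Forward elimination on [A|b]:
R2 <- R2 - (3)*R1:  [  0  -3  -6  -9 ]
R3 <- R3 - (-1)*R1:  [   0   -6  -10  -10 ]
R3 <- R3 - (2)*R2:  [ 0  0  2  8 ]
Row echelon form:
[ -4   1   2  |  -13 ]
[  0  -3  -6  |   -9 ]
[  0   0   2  |    8 ]
Back-substitution:
z = (8) / 2 = 4
y = (-9 - (-6)*(4)) / -3 = -5
x = (-13 - (1)*(-5) - (2)*(4)) / -4 = 4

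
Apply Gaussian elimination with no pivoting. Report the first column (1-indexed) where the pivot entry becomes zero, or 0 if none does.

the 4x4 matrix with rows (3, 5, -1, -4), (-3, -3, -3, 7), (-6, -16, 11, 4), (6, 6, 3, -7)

Naive forward elimination:
R2 <- R2 - (-1)*R1:  [  0   2  -4   3 ]
R3 <- R3 - (-2)*R1:  [  0  -6   9  -4 ]
R4 <- R4 - (2)*R1:  [  0  -4   5   1 ]
R3 <- R3 - (-3)*R2:  [  0   0  -3   5 ]
R4 <- R4 - (-2)*R2:  [  0   0  -3   7 ]
R4 <- R4 - (1)*R3:  [ 0  0  0  2 ]
All pivots nonzero; naive elimination completes without hitting a zero pivot.

first zero-pivot column = 0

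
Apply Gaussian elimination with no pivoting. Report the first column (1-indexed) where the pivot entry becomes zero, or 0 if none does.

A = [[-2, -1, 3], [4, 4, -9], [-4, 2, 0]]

Naive forward elimination:
R2 <- R2 - (-2)*R1:  [  0   2  -3 ]
R3 <- R3 - (2)*R1:  [  0   4  -6 ]
R3 <- R3 - (2)*R2:  [ 0  0  0 ]
Matrix at this point:
[ -2  -1   3 ]
[  0   2  -3 ]
[  0   0   0 ]
Pivot entry (3,3) in the last row is zero and there are no rows below to swap with -> zero pivot in column 3 (A is singular).

first zero-pivot column = 3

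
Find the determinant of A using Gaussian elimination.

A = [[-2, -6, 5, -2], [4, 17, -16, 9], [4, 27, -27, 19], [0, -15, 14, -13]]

Forward elimination:
R2 <- R2 - (-2)*R1:  [  0   5  -6   5 ]
R3 <- R3 - (-2)*R1:  [   0   15  -17   15 ]
R3 <- R3 - (3)*R2:  [ 0  0  1  0 ]
R4 <- R4 - (-3)*R2:  [  0   0  -4   2 ]
R4 <- R4 - (-4)*R3:  [ 0  0  0  2 ]
Upper-triangular form:
[ -2  -6   5  -2 ]
[  0   5  -6   5 ]
[  0   0   1   0 ]
[  0   0   0   2 ]
det(A) = (-1)^0 * (-2) * (5) * (1) * (2) = -20  (0 row swaps -> sign +1)

det(A) = -20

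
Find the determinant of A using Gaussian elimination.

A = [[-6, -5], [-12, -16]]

Forward elimination:
R2 <- R2 - (2)*R1:  [  0  -6 ]
Upper-triangular form:
[ -6  -5 ]
[  0  -6 ]
det(A) = (-1)^0 * (-6) * (-6) = 36  (0 row swaps -> sign +1)

det(A) = 36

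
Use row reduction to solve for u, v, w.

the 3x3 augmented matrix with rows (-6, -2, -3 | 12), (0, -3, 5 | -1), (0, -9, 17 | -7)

(0, -3, -2)

Forward elimination on [A|b]:
R3 <- R3 - (3)*R2:  [  0   0   2  -4 ]
Row echelon form:
[ -6  -2  -3  |  12 ]
[  0  -3   5  |  -1 ]
[  0   0   2  |  -4 ]
Back-substitution:
w = (-4) / 2 = -2
v = (-1 - (5)*(-2)) / -3 = -3
u = (12 - (-2)*(-3) - (-3)*(-2)) / -6 = 0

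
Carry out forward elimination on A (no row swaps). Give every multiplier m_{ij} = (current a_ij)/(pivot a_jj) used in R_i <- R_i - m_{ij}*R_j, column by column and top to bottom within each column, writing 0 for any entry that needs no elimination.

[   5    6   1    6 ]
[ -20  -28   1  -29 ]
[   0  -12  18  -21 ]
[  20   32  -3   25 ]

Forward elimination:
R2 <- R2 - (-4)*R1:  [  0  -4   5  -5 ]
R3: entry in column 1 is already 0 -> m_{31} = 0 (no row operation needed)
R4 <- R4 - (4)*R1:  [  0   8  -7   1 ]
R3 <- R3 - (3)*R2:  [  0   0   3  -6 ]
R4 <- R4 - (-2)*R2:  [  0   0   3  -9 ]
R4 <- R4 - (1)*R3:  [  0   0   0  -3 ]
Multipliers (in order of application): m_{21} = -4, m_{31} = 0, m_{41} = 4, m_{32} = 3, m_{42} = -2, m_{43} = 1

multipliers: -4, 0, 4, 3, -2, 1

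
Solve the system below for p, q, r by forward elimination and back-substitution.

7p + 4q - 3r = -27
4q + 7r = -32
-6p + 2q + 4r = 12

Forward elimination on [A|b]:
R3 <- R3 - (-6/7)*R1:  [     0   38/7   10/7  -78/7 ]
R3 <- R3 - (19/14)*R2:  [       0        0  -113/14    226/7 ]
Row echelon form:
[ 7  4       -3  |    -27 ]
[ 0  4        7  |    -32 ]
[ 0  0  -113/14  |  226/7 ]
Back-substitution:
r = (226/7) / (-113/14) = -4
q = (-32 - (7)*(-4)) / 4 = -1
p = (-27 - (4)*(-1) - (-3)*(-4)) / 7 = -5

(-5, -1, -4)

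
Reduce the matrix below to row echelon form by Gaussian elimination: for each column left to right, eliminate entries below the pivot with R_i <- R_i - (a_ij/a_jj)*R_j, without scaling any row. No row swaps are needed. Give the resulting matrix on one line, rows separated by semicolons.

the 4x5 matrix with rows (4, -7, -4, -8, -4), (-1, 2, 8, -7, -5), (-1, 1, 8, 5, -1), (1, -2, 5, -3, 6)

REF = [4 -7 -4 -8 -4; 0 1/4 7 -9 -6; 0 0 28 -24 -20; 0 0 0 8/7 72/7]

Forward elimination:
R2 <- R2 - (-1/4)*R1:  [   0  1/4    7   -9   -6 ]
R3 <- R3 - (-1/4)*R1:  [    0  -3/4     7     3    -2 ]
R4 <- R4 - (1/4)*R1:  [    0  -1/4     6    -1     7 ]
R3 <- R3 - (-3)*R2:  [   0    0   28  -24  -20 ]
R4 <- R4 - (-1)*R2:  [   0    0   13  -10    1 ]
R4 <- R4 - (13/28)*R3:  [    0     0     0   8/7  72/7 ]
Row echelon form:
[ 4   -7  -4   -8    -4 ]
[ 0  1/4   7   -9    -6 ]
[ 0    0  28  -24   -20 ]
[ 0    0   0  8/7  72/7 ]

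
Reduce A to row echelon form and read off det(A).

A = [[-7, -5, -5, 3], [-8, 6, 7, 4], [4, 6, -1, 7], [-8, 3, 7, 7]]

det(A) = 4161

Forward elimination:
R2 <- R2 - (8/7)*R1:  [    0  82/7  89/7   4/7 ]
R3 <- R3 - (-4/7)*R1:  [     0   22/7  -27/7   61/7 ]
R4 <- R4 - (8/7)*R1:  [    0  61/7  89/7  25/7 ]
R3 <- R3 - (11/41)*R2:  [       0        0  -298/41   351/41 ]
R4 <- R4 - (61/82)*R2:  [      0       0  267/82  129/41 ]
R4 <- R4 - (-267/596)*R3:  [        0         0         0  4161/596 ]
Upper-triangular form:
[ -7    -5       -5         3 ]
[  0  82/7     89/7       4/7 ]
[  0     0  -298/41    351/41 ]
[  0     0        0  4161/596 ]
det(A) = (-1)^0 * (-7) * (82/7) * (-298/41) * (4161/596) = 4161  (0 row swaps -> sign +1)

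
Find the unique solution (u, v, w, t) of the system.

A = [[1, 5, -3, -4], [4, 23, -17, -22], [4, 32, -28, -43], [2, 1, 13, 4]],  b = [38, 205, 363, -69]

(1, 1, -4, -5)

Forward elimination on [A|b]:
R2 <- R2 - (4)*R1:  [  0   3  -5  -6  53 ]
R3 <- R3 - (4)*R1:  [   0   12  -16  -27  211 ]
R4 <- R4 - (2)*R1:  [    0    -9    19    12  -145 ]
R3 <- R3 - (4)*R2:  [  0   0   4  -3  -1 ]
R4 <- R4 - (-3)*R2:  [  0   0   4  -6  14 ]
R4 <- R4 - (1)*R3:  [  0   0   0  -3  15 ]
Row echelon form:
[ 1  5  -3  -4  |  38 ]
[ 0  3  -5  -6  |  53 ]
[ 0  0   4  -3  |  -1 ]
[ 0  0   0  -3  |  15 ]
Back-substitution:
t = (15) / -3 = -5
w = (-1 - (-3)*(-5)) / 4 = -4
v = (53 - (-5)*(-4) - (-6)*(-5)) / 3 = 1
u = (38 - (5)*(1) - (-3)*(-4) - (-4)*(-5)) / 1 = 1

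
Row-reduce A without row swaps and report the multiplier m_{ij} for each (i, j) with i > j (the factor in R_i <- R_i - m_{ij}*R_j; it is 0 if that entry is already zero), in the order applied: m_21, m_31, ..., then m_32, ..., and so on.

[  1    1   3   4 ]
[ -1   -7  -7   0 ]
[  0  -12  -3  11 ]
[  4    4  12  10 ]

multipliers: -1, 0, 4, 2, 0, 0

Forward elimination:
R2 <- R2 - (-1)*R1:  [  0  -6  -4   4 ]
R3: entry in column 1 is already 0 -> m_{31} = 0 (no row operation needed)
R4 <- R4 - (4)*R1:  [  0   0   0  -6 ]
R3 <- R3 - (2)*R2:  [ 0  0  5  3 ]
R4: entry in column 2 is already 0 -> m_{42} = 0 (no row operation needed)
R4: entry in column 3 is already 0 -> m_{43} = 0 (no row operation needed)
Multipliers (in order of application): m_{21} = -1, m_{31} = 0, m_{41} = 4, m_{32} = 2, m_{42} = 0, m_{43} = 0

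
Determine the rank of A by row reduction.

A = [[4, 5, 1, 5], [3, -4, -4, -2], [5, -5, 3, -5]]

Row reduction:
R2 <- R2 - (3/4)*R1:  [     0  -31/4  -19/4  -23/4 ]
R3 <- R3 - (5/4)*R1:  [     0  -45/4    7/4  -45/4 ]
R3 <- R3 - (45/31)*R2:  [      0       0  268/31  -90/31 ]
Row echelon form:
[ 4      5       1       5 ]
[ 0  -31/4   -19/4   -23/4 ]
[ 0      0  268/31  -90/31 ]
Nonzero rows / pivot columns: 3

rank(A) = 3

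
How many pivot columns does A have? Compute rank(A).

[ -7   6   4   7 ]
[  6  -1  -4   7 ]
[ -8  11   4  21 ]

rank(A) = 2

Row reduction:
R2 <- R2 - (-6/7)*R1:  [    0  29/7  -4/7    13 ]
R3 <- R3 - (8/7)*R1:  [    0  29/7  -4/7    13 ]
R3 <- R3 - (1)*R2:  [ 0  0  0  0 ]
Row echelon form:
[ -7     6     4   7 ]
[  0  29/7  -4/7  13 ]
[  0     0     0   0 ]
Nonzero rows / pivot columns: 2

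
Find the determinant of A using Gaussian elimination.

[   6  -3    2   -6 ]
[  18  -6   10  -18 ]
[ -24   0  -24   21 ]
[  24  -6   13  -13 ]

det(A) = -162

Forward elimination:
R2 <- R2 - (3)*R1:  [ 0  3  4  0 ]
R3 <- R3 - (-4)*R1:  [   0  -12  -16   -3 ]
R4 <- R4 - (4)*R1:  [  0   6   5  11 ]
R3 <- R3 - (-4)*R2:  [  0   0   0  -3 ]
R4 <- R4 - (2)*R2:  [  0   0  -3  11 ]
R3 <-> R4   (pivot in column 3 was zero)
[ 6  -3   2  -6 ]
[ 0   3   4   0 ]
[ 0   0  -3  11 ]
[ 0   0   0  -3 ]
Upper-triangular form:
[ 6  -3   2  -6 ]
[ 0   3   4   0 ]
[ 0   0  -3  11 ]
[ 0   0   0  -3 ]
det(A) = (-1)^1 * (6) * (3) * (-3) * (-3) = -162  (1 row swap -> sign -1)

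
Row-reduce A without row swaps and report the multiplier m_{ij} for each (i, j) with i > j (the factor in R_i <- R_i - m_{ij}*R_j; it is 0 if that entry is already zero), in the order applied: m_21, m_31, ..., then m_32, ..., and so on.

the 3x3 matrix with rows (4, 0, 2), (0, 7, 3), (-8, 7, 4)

multipliers: 0, -2, 1

Forward elimination:
R2: entry in column 1 is already 0 -> m_{21} = 0 (no row operation needed)
R3 <- R3 - (-2)*R1:  [ 0  7  8 ]
R3 <- R3 - (1)*R2:  [ 0  0  5 ]
Multipliers (in order of application): m_{21} = 0, m_{31} = -2, m_{32} = 1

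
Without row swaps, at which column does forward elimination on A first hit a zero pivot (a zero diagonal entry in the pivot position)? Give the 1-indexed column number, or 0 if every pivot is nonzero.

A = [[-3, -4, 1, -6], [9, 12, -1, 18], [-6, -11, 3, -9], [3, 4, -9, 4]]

Naive forward elimination:
R2 <- R2 - (-3)*R1:  [ 0  0  2  0 ]
R3 <- R3 - (2)*R1:  [  0  -3   1   3 ]
R4 <- R4 - (-1)*R1:  [  0   0  -8  -2 ]
Matrix at this point:
[ -3  -4   1  -6 ]
[  0   0   2   0 ]
[  0  -3   1   3 ]
[  0   0  -8  -2 ]
Pivot entry (2,2) is zero but row 3 has -3 in column 2 -> naive elimination stops; a row interchange (e.g. R2 <-> R3) would be required here.

first zero-pivot column = 2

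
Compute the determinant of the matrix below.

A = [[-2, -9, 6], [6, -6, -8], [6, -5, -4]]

Forward elimination:
R2 <- R2 - (-3)*R1:  [   0  -33   10 ]
R3 <- R3 - (-3)*R1:  [   0  -32   14 ]
R3 <- R3 - (32/33)*R2:  [      0       0  142/33 ]
Upper-triangular form:
[ -2   -9       6 ]
[  0  -33      10 ]
[  0    0  142/33 ]
det(A) = (-1)^0 * (-2) * (-33) * (142/33) = 284  (0 row swaps -> sign +1)

det(A) = 284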